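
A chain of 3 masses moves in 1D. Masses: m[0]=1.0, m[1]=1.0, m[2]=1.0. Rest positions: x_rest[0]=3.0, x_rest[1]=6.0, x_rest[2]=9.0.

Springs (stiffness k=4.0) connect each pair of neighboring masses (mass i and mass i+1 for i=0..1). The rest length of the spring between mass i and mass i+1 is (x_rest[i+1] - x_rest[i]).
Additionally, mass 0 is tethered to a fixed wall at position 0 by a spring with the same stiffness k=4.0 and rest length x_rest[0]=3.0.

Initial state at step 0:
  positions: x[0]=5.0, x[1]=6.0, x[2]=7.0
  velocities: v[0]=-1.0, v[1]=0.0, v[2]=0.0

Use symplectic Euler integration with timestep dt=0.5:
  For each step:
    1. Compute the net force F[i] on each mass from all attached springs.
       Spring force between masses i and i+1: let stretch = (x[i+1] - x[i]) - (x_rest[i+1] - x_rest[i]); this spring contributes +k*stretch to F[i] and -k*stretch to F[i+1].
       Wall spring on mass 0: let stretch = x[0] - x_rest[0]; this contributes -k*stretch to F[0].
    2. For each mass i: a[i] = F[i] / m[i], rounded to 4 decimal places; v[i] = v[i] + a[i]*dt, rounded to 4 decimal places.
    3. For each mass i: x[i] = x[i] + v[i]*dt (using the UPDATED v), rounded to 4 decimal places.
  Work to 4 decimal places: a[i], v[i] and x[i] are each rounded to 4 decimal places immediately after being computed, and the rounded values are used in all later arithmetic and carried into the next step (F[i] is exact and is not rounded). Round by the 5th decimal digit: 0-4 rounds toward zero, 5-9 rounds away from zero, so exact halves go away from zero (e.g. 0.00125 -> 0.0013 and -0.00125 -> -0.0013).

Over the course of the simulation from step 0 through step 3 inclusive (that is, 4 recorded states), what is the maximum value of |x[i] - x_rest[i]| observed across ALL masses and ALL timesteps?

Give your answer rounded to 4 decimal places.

Step 0: x=[5.0000 6.0000 7.0000] v=[-1.0000 0.0000 0.0000]
Step 1: x=[0.5000 6.0000 9.0000] v=[-9.0000 0.0000 4.0000]
Step 2: x=[1.0000 3.5000 11.0000] v=[1.0000 -5.0000 4.0000]
Step 3: x=[3.0000 6.0000 8.5000] v=[4.0000 5.0000 -5.0000]
Max displacement = 2.5000

Answer: 2.5000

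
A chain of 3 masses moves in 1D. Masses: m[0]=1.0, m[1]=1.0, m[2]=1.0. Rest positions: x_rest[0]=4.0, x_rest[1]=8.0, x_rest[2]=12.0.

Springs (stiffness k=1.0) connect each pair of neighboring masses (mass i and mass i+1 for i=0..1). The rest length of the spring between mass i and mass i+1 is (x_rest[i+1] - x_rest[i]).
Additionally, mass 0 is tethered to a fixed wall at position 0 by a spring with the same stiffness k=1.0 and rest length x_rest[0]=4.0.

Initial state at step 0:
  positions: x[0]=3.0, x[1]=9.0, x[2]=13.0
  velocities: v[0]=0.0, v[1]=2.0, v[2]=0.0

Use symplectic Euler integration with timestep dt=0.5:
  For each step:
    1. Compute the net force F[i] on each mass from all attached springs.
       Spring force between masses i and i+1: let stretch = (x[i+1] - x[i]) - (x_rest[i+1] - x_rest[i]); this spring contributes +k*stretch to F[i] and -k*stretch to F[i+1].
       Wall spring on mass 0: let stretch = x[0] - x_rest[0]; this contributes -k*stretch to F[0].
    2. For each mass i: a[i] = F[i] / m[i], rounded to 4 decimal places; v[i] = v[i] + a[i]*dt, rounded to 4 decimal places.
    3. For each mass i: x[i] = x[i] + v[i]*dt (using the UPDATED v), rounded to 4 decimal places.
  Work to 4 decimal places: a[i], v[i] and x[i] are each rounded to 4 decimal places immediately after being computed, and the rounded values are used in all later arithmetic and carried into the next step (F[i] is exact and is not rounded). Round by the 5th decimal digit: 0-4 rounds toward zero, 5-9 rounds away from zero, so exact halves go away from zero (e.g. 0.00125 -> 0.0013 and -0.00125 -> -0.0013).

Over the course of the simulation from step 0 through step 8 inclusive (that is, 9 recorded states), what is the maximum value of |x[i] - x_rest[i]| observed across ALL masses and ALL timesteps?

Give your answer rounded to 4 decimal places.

Step 0: x=[3.0000 9.0000 13.0000] v=[0.0000 2.0000 0.0000]
Step 1: x=[3.7500 9.5000 13.0000] v=[1.5000 1.0000 0.0000]
Step 2: x=[5.0000 9.4375 13.1250] v=[2.5000 -0.1250 0.2500]
Step 3: x=[6.1094 9.1875 13.3282] v=[2.2188 -0.5000 0.4063]
Step 4: x=[6.4610 9.2032 13.4962] v=[0.7032 0.0313 0.3360]
Step 5: x=[5.8829 9.6066 13.5910] v=[-1.1562 0.8067 0.1895]
Step 6: x=[4.7650 10.0752 13.6897] v=[-2.2358 0.9371 0.1973]
Step 7: x=[3.7834 10.1199 13.8848] v=[-1.9632 0.0893 0.3901]
Step 8: x=[3.4401 9.5217 14.1387] v=[-0.6867 -1.1965 0.5077]
Max displacement = 2.4610

Answer: 2.4610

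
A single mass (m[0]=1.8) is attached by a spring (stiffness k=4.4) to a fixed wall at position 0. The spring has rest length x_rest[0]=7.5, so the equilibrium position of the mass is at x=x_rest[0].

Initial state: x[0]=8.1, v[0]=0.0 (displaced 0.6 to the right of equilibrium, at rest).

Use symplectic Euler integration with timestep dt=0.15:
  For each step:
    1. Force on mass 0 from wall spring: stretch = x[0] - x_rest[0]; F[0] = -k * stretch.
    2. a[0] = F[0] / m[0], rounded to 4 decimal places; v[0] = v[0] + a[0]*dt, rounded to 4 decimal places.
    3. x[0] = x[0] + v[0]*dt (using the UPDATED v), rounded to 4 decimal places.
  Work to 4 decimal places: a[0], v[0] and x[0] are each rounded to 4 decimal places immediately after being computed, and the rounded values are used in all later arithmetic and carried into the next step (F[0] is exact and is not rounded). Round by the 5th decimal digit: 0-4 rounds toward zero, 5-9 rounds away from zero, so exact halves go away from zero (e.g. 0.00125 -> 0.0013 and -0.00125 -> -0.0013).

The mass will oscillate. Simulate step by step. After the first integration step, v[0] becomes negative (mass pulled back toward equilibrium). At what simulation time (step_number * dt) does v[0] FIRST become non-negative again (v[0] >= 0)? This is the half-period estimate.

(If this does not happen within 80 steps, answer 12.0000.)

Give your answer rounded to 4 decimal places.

Answer: 2.1000

Derivation:
Step 0: x=[8.1000] v=[0.0000]
Step 1: x=[8.0670] v=[-0.2200]
Step 2: x=[8.0028] v=[-0.4279]
Step 3: x=[7.9110] v=[-0.6123]
Step 4: x=[7.7966] v=[-0.7630]
Step 5: x=[7.6658] v=[-0.8718]
Step 6: x=[7.5259] v=[-0.9326]
Step 7: x=[7.3846] v=[-0.9421]
Step 8: x=[7.2496] v=[-0.8998]
Step 9: x=[7.1284] v=[-0.8080]
Step 10: x=[7.0276] v=[-0.6717]
Step 11: x=[6.9528] v=[-0.4985]
Step 12: x=[6.9081] v=[-0.2979]
Step 13: x=[6.8960] v=[-0.0809]
Step 14: x=[6.9171] v=[0.1406]
First v>=0 after going negative at step 14, time=2.1000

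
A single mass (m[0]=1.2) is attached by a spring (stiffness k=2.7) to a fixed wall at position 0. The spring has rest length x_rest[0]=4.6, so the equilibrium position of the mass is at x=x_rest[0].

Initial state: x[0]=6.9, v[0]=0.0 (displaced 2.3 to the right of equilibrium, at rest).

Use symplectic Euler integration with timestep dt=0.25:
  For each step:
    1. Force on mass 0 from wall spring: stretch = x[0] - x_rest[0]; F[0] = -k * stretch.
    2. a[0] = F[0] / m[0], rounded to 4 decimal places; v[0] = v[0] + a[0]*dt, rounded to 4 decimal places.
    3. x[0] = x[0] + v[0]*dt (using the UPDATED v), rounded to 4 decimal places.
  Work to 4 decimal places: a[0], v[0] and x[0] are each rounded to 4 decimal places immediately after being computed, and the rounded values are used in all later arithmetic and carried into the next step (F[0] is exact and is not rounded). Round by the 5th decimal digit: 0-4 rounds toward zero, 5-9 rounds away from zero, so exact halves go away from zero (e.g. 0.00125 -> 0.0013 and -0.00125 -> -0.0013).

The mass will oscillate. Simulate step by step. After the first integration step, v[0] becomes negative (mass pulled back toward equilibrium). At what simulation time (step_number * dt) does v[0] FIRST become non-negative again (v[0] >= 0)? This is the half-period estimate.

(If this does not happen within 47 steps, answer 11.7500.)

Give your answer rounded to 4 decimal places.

Answer: 2.2500

Derivation:
Step 0: x=[6.9000] v=[0.0000]
Step 1: x=[6.5766] v=[-1.2938]
Step 2: x=[5.9752] v=[-2.4057]
Step 3: x=[5.1804] v=[-3.1793]
Step 4: x=[4.3040] v=[-3.5058]
Step 5: x=[3.4692] v=[-3.3393]
Step 6: x=[2.7934] v=[-2.7032]
Step 7: x=[2.3717] v=[-1.6870]
Step 8: x=[2.2633] v=[-0.4336]
Step 9: x=[2.4835] v=[0.8808]
First v>=0 after going negative at step 9, time=2.2500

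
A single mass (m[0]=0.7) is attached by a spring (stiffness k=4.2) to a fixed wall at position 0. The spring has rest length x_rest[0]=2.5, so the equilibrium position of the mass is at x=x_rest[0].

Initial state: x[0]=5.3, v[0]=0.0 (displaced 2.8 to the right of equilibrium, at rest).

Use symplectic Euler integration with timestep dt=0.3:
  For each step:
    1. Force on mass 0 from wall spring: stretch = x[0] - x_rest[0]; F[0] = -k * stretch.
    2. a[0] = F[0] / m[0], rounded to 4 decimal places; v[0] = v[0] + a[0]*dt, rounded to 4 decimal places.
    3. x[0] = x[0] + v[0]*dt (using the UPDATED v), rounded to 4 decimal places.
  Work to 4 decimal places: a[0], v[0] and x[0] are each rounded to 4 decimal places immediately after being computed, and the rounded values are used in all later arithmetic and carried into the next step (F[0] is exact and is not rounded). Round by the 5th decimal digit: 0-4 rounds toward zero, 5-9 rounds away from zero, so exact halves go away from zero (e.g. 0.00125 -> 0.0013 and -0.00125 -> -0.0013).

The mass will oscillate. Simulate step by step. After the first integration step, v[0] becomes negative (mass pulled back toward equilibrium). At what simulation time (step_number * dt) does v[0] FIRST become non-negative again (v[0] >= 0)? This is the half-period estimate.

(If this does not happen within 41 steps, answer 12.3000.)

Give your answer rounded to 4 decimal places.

Answer: 1.5000

Derivation:
Step 0: x=[5.3000] v=[0.0000]
Step 1: x=[3.7880] v=[-5.0400]
Step 2: x=[1.5805] v=[-7.3584]
Step 3: x=[-0.1305] v=[-5.7033]
Step 4: x=[-0.4210] v=[-0.9684]
Step 5: x=[0.8658] v=[4.2894]
First v>=0 after going negative at step 5, time=1.5000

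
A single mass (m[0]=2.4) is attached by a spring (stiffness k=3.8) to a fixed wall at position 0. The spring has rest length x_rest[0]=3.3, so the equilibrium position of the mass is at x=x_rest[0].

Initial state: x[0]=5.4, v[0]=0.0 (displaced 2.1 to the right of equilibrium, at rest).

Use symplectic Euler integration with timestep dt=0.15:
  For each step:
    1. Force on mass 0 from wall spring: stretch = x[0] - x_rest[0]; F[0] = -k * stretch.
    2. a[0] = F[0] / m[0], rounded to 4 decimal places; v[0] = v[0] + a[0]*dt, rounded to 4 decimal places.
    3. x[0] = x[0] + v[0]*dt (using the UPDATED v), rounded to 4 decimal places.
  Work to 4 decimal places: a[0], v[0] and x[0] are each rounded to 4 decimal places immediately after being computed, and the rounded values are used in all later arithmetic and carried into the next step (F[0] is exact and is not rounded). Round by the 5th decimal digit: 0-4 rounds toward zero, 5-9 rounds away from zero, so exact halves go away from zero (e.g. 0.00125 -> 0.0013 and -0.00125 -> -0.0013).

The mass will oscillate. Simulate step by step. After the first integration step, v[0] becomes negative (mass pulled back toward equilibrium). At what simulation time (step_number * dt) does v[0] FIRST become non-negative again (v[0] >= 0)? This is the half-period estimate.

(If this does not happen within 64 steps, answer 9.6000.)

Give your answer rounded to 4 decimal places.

Step 0: x=[5.4000] v=[0.0000]
Step 1: x=[5.3252] v=[-0.4988]
Step 2: x=[5.1782] v=[-0.9798]
Step 3: x=[4.9643] v=[-1.4259]
Step 4: x=[4.6911] v=[-1.8212]
Step 5: x=[4.3684] v=[-2.1516]
Step 6: x=[4.0076] v=[-2.4053]
Step 7: x=[3.6216] v=[-2.5734]
Step 8: x=[3.2241] v=[-2.6498]
Step 9: x=[2.8293] v=[-2.6318]
Step 10: x=[2.4513] v=[-2.5200]
Step 11: x=[2.1035] v=[-2.3184]
Step 12: x=[1.7984] v=[-2.0342]
Step 13: x=[1.5468] v=[-1.6776]
Step 14: x=[1.3576] v=[-1.2612]
Step 15: x=[1.2376] v=[-0.7999]
Step 16: x=[1.1911] v=[-0.3101]
Step 17: x=[1.2197] v=[0.1908]
First v>=0 after going negative at step 17, time=2.5500

Answer: 2.5500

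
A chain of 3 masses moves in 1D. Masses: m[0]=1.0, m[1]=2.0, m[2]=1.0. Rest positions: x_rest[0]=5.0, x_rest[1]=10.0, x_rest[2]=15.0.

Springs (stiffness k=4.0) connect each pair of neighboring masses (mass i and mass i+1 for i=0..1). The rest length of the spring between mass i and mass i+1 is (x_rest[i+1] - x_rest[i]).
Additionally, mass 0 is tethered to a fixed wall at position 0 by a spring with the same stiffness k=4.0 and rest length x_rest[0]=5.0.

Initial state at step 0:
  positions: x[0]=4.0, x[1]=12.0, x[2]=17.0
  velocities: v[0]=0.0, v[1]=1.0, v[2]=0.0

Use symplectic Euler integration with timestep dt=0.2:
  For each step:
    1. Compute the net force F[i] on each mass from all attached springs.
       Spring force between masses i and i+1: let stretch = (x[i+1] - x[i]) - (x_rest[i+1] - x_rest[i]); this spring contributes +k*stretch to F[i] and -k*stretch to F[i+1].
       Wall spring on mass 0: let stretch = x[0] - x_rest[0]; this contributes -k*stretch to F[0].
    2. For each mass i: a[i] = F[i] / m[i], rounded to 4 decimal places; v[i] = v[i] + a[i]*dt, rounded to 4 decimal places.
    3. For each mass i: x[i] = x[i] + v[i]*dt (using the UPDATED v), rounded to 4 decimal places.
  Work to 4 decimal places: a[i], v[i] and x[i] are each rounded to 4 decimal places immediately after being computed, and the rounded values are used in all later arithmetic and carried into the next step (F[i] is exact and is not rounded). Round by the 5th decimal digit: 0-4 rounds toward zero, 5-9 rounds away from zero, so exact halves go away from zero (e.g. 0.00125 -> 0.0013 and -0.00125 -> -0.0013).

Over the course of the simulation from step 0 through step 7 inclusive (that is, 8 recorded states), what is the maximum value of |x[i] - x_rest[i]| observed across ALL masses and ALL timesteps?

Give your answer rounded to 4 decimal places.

Step 0: x=[4.0000 12.0000 17.0000] v=[0.0000 1.0000 0.0000]
Step 1: x=[4.6400 11.9600 17.0000] v=[3.2000 -0.2000 0.0000]
Step 2: x=[5.7088 11.7376 16.9936] v=[5.3440 -1.1120 -0.0320]
Step 3: x=[6.8288 11.4534 16.9462] v=[5.6000 -1.4211 -0.2368]
Step 4: x=[7.5961 11.2386 16.8200] v=[3.8366 -1.0738 -0.6310]
Step 5: x=[7.7308 11.1790 16.6008] v=[0.6737 -0.2982 -1.0961]
Step 6: x=[7.1803 11.2772 16.3141] v=[-2.7524 0.4912 -1.4335]
Step 7: x=[6.1365 11.4506 16.0215] v=[-5.2191 0.8672 -1.4630]
Max displacement = 2.7308

Answer: 2.7308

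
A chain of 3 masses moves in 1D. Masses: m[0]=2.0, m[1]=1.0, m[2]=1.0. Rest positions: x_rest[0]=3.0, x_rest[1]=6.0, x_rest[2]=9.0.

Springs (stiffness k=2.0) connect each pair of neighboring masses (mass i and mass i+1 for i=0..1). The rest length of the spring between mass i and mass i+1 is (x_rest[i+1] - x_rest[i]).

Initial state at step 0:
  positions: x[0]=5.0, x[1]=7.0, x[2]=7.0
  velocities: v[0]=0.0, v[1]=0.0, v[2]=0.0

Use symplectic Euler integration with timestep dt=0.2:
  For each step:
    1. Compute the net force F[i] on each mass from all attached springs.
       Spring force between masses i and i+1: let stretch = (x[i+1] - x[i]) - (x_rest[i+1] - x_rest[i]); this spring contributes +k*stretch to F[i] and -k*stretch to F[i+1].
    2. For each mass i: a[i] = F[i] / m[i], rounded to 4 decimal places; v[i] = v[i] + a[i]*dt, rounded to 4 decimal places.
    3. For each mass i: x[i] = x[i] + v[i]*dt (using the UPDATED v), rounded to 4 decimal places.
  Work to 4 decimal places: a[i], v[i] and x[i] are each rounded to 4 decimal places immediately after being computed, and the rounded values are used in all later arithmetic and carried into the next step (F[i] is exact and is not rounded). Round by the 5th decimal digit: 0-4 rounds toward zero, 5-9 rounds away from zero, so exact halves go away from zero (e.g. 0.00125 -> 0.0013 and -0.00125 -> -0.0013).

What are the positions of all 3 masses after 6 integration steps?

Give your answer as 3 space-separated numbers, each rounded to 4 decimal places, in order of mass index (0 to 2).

Step 0: x=[5.0000 7.0000 7.0000] v=[0.0000 0.0000 0.0000]
Step 1: x=[4.9600 6.8400 7.2400] v=[-0.2000 -0.8000 1.2000]
Step 2: x=[4.8752 6.5616 7.6880] v=[-0.4240 -1.3920 2.2400]
Step 3: x=[4.7379 6.2384 8.2859] v=[-0.6867 -1.6160 2.9894]
Step 4: x=[4.5406 5.9590 8.9600] v=[-0.9866 -1.3972 3.3704]
Step 5: x=[4.2800 5.8062 9.6340] v=[-1.3029 -0.7642 3.3700]
Step 6: x=[3.9605 5.8375 10.2418] v=[-1.5977 0.1564 3.0389]

Answer: 3.9605 5.8375 10.2418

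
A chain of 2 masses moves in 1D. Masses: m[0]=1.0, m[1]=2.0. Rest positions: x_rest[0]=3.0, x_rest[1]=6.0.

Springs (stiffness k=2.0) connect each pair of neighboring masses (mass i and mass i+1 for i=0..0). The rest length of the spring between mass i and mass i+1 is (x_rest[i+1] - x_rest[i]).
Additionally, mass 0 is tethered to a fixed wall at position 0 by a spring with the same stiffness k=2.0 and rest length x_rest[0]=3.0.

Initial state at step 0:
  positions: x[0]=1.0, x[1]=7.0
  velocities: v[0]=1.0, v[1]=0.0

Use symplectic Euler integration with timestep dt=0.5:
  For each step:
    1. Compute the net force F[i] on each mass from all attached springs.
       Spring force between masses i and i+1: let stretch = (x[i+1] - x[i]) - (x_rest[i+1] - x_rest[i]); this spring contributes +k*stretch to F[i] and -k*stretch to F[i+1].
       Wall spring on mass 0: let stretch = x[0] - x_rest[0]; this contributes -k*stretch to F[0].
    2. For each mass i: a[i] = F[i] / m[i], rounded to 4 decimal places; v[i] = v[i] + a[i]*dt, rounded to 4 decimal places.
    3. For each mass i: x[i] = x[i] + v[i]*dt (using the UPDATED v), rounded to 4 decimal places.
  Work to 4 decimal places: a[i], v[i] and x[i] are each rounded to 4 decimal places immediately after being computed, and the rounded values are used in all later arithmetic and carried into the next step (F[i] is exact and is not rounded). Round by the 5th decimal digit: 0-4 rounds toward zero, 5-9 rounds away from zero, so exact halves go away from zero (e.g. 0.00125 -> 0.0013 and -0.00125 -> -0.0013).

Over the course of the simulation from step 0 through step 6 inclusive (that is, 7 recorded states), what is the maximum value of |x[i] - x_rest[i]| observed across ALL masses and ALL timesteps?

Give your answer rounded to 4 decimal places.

Answer: 3.1250

Derivation:
Step 0: x=[1.0000 7.0000] v=[1.0000 0.0000]
Step 1: x=[4.0000 6.2500] v=[6.0000 -1.5000]
Step 2: x=[6.1250 5.6875] v=[4.2500 -1.1250]
Step 3: x=[4.9688 5.9844] v=[-2.3125 0.5938]
Step 4: x=[1.8360 6.7774] v=[-6.2657 1.5860]
Step 5: x=[0.2559 7.0851] v=[-3.1603 0.6153]
Step 6: x=[1.9624 6.4355] v=[3.4130 -1.2993]
Max displacement = 3.1250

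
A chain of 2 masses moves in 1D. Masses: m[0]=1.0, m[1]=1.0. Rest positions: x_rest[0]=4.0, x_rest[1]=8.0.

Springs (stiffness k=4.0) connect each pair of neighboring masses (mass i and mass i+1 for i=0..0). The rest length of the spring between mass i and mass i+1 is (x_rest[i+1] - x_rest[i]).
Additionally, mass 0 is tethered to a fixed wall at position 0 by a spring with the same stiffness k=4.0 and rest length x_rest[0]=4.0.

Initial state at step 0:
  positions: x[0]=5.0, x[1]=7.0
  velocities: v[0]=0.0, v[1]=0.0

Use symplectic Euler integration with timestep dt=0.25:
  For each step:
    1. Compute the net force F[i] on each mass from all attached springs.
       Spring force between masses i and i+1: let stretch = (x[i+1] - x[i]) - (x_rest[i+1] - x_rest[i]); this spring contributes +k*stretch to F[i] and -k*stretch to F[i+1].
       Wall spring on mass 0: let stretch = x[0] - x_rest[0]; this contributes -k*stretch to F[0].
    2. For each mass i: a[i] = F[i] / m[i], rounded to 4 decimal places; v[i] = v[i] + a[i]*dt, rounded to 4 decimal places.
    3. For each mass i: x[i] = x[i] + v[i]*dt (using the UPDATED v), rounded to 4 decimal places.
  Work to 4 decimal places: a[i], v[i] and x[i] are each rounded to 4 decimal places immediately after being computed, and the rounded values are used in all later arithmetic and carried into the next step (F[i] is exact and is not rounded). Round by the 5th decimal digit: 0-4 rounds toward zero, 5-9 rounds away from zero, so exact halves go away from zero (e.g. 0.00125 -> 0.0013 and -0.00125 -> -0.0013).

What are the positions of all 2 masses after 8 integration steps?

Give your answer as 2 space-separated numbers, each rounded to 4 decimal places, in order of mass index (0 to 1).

Answer: 5.0467 7.6916

Derivation:
Step 0: x=[5.0000 7.0000] v=[0.0000 0.0000]
Step 1: x=[4.2500 7.5000] v=[-3.0000 2.0000]
Step 2: x=[3.2500 8.1875] v=[-4.0000 2.7500]
Step 3: x=[2.6719 8.6406] v=[-2.3125 1.8125]
Step 4: x=[2.9180 8.6016] v=[0.9843 -0.1562]
Step 5: x=[3.8555 8.1417] v=[3.7499 -1.8398]
Step 6: x=[4.9007 7.6102] v=[4.1806 -2.1260]
Step 7: x=[5.3981 7.4013] v=[1.9894 -0.8355]
Step 8: x=[5.0467 7.6916] v=[-1.4055 1.1613]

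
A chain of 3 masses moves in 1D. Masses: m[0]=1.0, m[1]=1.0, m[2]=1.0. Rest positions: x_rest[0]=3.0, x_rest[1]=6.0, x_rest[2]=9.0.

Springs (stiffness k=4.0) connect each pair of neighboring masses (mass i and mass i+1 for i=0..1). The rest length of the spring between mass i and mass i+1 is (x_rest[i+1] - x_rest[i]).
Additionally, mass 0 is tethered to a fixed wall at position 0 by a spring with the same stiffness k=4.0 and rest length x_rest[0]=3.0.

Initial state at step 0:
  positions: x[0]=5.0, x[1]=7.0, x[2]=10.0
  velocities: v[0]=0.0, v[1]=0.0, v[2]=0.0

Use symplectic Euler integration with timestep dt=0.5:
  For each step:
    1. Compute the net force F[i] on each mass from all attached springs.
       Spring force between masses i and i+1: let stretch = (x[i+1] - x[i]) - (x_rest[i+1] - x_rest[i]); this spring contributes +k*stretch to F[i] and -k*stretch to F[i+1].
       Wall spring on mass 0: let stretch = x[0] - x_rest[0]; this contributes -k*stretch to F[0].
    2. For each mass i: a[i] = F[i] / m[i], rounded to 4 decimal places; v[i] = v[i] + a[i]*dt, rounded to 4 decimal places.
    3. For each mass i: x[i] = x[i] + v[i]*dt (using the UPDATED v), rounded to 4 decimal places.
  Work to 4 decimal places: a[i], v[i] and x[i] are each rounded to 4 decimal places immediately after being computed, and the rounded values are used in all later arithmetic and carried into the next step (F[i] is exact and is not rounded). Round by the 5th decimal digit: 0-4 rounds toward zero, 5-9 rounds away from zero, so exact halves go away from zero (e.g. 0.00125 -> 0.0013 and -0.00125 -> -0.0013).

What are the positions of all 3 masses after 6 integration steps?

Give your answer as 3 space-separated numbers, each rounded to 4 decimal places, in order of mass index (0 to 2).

Answer: 1.0000 5.0000 8.0000

Derivation:
Step 0: x=[5.0000 7.0000 10.0000] v=[0.0000 0.0000 0.0000]
Step 1: x=[2.0000 8.0000 10.0000] v=[-6.0000 2.0000 0.0000]
Step 2: x=[3.0000 5.0000 11.0000] v=[2.0000 -6.0000 2.0000]
Step 3: x=[3.0000 6.0000 9.0000] v=[0.0000 2.0000 -4.0000]
Step 4: x=[3.0000 7.0000 7.0000] v=[0.0000 2.0000 -4.0000]
Step 5: x=[4.0000 4.0000 8.0000] v=[2.0000 -6.0000 2.0000]
Step 6: x=[1.0000 5.0000 8.0000] v=[-6.0000 2.0000 0.0000]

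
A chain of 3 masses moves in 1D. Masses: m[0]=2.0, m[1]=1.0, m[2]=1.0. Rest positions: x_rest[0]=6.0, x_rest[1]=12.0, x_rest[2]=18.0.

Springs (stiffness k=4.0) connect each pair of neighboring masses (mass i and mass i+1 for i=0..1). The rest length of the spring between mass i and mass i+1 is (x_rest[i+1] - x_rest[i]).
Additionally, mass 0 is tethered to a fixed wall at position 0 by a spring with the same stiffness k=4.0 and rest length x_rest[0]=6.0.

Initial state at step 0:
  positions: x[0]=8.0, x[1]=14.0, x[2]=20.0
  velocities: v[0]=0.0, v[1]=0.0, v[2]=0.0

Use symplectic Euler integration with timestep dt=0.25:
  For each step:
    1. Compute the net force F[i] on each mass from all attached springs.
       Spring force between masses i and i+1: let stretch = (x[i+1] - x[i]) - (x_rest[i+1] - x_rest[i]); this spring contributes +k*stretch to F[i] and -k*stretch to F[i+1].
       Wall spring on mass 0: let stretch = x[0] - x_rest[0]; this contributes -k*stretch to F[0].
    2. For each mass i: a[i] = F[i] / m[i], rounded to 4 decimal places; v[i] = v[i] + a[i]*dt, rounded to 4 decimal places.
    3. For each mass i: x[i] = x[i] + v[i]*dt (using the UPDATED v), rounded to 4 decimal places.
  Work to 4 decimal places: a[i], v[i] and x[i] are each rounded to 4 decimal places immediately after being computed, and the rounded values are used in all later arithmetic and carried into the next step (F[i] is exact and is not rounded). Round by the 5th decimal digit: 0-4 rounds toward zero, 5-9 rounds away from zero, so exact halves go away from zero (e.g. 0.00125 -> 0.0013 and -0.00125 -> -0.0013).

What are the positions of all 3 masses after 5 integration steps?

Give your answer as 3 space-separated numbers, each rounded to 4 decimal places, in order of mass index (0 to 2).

Step 0: x=[8.0000 14.0000 20.0000] v=[0.0000 0.0000 0.0000]
Step 1: x=[7.7500 14.0000 20.0000] v=[-1.0000 0.0000 0.0000]
Step 2: x=[7.3125 13.9375 20.0000] v=[-1.7500 -0.2500 0.0000]
Step 3: x=[6.7891 13.7344 19.9844] v=[-2.0938 -0.8125 -0.0625]
Step 4: x=[6.2852 13.3575 19.9063] v=[-2.0157 -1.5078 -0.3125]
Step 5: x=[5.8797 12.8497 19.6910] v=[-1.6222 -2.0313 -0.8613]

Answer: 5.8797 12.8497 19.6910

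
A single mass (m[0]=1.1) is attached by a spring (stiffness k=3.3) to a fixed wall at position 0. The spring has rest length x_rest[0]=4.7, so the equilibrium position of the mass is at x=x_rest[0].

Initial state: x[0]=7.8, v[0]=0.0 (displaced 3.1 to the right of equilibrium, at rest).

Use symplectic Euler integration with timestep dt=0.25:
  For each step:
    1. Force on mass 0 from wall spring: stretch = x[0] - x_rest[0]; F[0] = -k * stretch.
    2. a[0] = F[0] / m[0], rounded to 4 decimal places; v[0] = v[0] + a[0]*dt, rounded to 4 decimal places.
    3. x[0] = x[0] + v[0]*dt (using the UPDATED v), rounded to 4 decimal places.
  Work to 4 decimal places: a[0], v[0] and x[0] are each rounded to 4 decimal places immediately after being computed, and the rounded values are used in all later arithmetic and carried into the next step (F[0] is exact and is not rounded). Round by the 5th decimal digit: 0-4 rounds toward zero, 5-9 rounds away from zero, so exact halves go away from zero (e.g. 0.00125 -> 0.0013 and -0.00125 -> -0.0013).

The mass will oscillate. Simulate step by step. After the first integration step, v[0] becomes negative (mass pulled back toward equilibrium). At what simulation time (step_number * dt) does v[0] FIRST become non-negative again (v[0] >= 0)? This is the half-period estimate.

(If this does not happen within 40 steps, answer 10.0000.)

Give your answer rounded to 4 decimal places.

Answer: 2.0000

Derivation:
Step 0: x=[7.8000] v=[0.0000]
Step 1: x=[7.2188] v=[-2.3250]
Step 2: x=[6.1653] v=[-4.2141]
Step 3: x=[4.8370] v=[-5.3131]
Step 4: x=[3.4830] v=[-5.4159]
Step 5: x=[2.3572] v=[-4.5032]
Step 6: x=[1.6707] v=[-2.7461]
Step 7: x=[1.5522] v=[-0.4741]
Step 8: x=[2.0239] v=[1.8868]
First v>=0 after going negative at step 8, time=2.0000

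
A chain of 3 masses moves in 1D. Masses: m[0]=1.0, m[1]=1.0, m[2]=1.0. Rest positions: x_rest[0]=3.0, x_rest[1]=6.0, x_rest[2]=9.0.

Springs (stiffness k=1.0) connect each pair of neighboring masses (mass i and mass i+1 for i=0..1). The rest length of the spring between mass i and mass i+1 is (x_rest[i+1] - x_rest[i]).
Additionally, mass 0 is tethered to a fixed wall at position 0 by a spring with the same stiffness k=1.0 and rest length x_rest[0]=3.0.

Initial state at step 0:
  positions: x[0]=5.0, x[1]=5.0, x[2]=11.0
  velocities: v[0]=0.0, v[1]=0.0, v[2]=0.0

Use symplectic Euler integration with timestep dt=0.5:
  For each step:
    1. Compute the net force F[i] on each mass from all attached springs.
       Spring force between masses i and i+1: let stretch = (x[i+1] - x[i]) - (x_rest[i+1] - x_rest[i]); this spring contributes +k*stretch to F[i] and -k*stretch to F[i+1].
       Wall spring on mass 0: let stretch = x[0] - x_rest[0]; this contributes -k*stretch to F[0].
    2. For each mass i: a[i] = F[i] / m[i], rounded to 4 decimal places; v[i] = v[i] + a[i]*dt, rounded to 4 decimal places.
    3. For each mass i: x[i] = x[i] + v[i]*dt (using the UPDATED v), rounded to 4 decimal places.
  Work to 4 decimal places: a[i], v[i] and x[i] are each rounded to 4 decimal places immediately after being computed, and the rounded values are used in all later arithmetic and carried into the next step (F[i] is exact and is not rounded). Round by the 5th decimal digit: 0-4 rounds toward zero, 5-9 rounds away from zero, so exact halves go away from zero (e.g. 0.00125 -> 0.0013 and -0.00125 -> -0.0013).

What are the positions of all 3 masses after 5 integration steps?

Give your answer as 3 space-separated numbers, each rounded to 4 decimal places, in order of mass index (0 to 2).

Answer: 3.9054 5.4385 9.7570

Derivation:
Step 0: x=[5.0000 5.0000 11.0000] v=[0.0000 0.0000 0.0000]
Step 1: x=[3.7500 6.5000 10.2500] v=[-2.5000 3.0000 -1.5000]
Step 2: x=[2.2500 8.2500 9.3125] v=[-3.0000 3.5000 -1.8750]
Step 3: x=[1.6875 8.7657 8.8594] v=[-1.1250 1.0313 -0.9063]
Step 4: x=[2.4727 7.5352 9.1329] v=[1.5704 -2.4610 0.5469]
Step 5: x=[3.9054 5.4385 9.7570] v=[2.8653 -4.1934 1.2481]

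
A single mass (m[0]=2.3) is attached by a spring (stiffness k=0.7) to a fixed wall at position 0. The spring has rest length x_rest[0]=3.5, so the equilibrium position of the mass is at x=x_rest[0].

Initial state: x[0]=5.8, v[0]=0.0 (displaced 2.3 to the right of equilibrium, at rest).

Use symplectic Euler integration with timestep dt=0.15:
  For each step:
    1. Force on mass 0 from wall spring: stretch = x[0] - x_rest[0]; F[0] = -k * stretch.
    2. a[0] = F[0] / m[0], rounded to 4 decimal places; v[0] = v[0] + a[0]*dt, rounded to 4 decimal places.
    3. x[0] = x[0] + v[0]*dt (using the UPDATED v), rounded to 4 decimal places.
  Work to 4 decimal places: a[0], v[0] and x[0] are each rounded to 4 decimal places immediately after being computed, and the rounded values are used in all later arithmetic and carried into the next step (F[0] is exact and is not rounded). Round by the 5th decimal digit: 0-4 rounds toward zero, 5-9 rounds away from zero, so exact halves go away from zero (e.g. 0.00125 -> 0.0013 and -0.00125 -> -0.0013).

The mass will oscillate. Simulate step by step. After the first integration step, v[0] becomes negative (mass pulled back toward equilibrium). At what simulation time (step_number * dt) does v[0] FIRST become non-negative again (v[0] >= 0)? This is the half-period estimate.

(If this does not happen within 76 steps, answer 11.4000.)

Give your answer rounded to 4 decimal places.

Step 0: x=[5.8000] v=[0.0000]
Step 1: x=[5.7843] v=[-0.1050]
Step 2: x=[5.7529] v=[-0.2093]
Step 3: x=[5.7061] v=[-0.3122]
Step 4: x=[5.6442] v=[-0.4129]
Step 5: x=[5.5676] v=[-0.5108]
Step 6: x=[5.4768] v=[-0.6052]
Step 7: x=[5.3725] v=[-0.6954]
Step 8: x=[5.2554] v=[-0.7809]
Step 9: x=[5.1263] v=[-0.8610]
Step 10: x=[4.9860] v=[-0.9353]
Step 11: x=[4.8355] v=[-1.0031]
Step 12: x=[4.6759] v=[-1.0641]
Step 13: x=[4.5082] v=[-1.1178]
Step 14: x=[4.3336] v=[-1.1638]
Step 15: x=[4.1533] v=[-1.2019]
Step 16: x=[3.9685] v=[-1.2317]
Step 17: x=[3.7805] v=[-1.2531]
Step 18: x=[3.5906] v=[-1.2659]
Step 19: x=[3.4001] v=[-1.2700]
Step 20: x=[3.2103] v=[-1.2654]
Step 21: x=[3.0225] v=[-1.2522]
Step 22: x=[2.8379] v=[-1.2304]
Step 23: x=[2.6579] v=[-1.2002]
Step 24: x=[2.4836] v=[-1.1618]
Step 25: x=[2.3163] v=[-1.1154]
Step 26: x=[2.1571] v=[-1.0614]
Step 27: x=[2.0071] v=[-1.0001]
Step 28: x=[1.8673] v=[-0.9319]
Step 29: x=[1.7387] v=[-0.8574]
Step 30: x=[1.6222] v=[-0.7770]
Step 31: x=[1.5185] v=[-0.6913]
Step 32: x=[1.4284] v=[-0.6008]
Step 33: x=[1.3525] v=[-0.5062]
Step 34: x=[1.2913] v=[-0.4082]
Step 35: x=[1.2452] v=[-0.3074]
Step 36: x=[1.2145] v=[-0.2045]
Step 37: x=[1.1995] v=[-0.1002]
Step 38: x=[1.2002] v=[0.0048]
First v>=0 after going negative at step 38, time=5.7000

Answer: 5.7000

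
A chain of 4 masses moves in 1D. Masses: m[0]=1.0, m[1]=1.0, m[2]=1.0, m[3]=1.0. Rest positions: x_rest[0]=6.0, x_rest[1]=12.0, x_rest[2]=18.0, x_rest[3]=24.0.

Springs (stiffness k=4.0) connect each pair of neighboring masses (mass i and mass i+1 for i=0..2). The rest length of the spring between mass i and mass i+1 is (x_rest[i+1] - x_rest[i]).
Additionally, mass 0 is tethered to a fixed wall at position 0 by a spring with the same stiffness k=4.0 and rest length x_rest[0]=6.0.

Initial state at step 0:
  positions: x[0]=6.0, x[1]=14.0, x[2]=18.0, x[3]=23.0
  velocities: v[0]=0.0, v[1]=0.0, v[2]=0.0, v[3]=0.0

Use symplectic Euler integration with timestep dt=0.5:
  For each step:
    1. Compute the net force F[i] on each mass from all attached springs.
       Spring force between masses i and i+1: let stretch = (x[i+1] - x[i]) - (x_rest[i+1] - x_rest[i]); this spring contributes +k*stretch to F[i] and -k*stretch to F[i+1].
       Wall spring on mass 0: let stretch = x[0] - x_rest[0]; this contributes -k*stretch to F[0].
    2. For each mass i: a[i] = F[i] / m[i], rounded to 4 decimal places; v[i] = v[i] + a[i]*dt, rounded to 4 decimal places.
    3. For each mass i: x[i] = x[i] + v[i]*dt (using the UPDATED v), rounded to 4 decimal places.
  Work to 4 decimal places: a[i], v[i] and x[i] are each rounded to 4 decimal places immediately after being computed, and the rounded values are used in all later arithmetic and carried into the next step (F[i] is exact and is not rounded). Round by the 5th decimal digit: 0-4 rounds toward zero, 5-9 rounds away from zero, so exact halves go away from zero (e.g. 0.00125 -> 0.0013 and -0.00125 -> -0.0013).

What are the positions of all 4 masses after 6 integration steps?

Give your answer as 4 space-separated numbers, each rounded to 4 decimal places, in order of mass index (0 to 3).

Answer: 8.0000 11.0000 20.0000 22.0000

Derivation:
Step 0: x=[6.0000 14.0000 18.0000 23.0000] v=[0.0000 0.0000 0.0000 0.0000]
Step 1: x=[8.0000 10.0000 19.0000 24.0000] v=[4.0000 -8.0000 2.0000 2.0000]
Step 2: x=[4.0000 13.0000 16.0000 26.0000] v=[-8.0000 6.0000 -6.0000 4.0000]
Step 3: x=[5.0000 10.0000 20.0000 24.0000] v=[2.0000 -6.0000 8.0000 -4.0000]
Step 4: x=[6.0000 12.0000 18.0000 24.0000] v=[2.0000 4.0000 -4.0000 0.0000]
Step 5: x=[7.0000 14.0000 16.0000 24.0000] v=[2.0000 4.0000 -4.0000 0.0000]
Step 6: x=[8.0000 11.0000 20.0000 22.0000] v=[2.0000 -6.0000 8.0000 -4.0000]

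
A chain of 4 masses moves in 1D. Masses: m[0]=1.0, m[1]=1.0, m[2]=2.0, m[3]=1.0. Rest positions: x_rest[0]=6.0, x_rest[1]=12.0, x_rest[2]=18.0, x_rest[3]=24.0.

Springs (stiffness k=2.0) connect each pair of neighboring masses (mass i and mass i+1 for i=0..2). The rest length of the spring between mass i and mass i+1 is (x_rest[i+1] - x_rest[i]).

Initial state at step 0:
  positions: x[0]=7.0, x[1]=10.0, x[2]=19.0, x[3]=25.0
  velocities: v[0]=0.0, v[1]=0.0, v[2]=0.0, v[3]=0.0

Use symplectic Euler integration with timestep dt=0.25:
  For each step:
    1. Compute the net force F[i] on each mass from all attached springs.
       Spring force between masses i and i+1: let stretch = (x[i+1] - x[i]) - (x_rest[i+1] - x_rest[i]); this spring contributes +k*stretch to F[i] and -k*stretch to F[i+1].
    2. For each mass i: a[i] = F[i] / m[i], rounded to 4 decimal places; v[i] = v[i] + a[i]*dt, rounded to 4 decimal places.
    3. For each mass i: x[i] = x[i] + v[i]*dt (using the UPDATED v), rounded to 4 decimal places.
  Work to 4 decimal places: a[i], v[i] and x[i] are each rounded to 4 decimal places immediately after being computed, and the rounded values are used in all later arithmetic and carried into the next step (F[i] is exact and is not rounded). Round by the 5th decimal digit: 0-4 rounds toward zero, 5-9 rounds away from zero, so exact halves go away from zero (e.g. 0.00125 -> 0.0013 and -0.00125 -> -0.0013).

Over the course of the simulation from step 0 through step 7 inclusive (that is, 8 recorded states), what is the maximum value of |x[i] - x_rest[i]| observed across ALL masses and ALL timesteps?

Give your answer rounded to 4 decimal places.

Answer: 2.4910

Derivation:
Step 0: x=[7.0000 10.0000 19.0000 25.0000] v=[0.0000 0.0000 0.0000 0.0000]
Step 1: x=[6.6250 10.7500 18.8125 25.0000] v=[-1.5000 3.0000 -0.7500 0.0000]
Step 2: x=[6.0156 11.9922 18.5078 24.9766] v=[-2.4375 4.9688 -1.2188 -0.0938]
Step 3: x=[5.4033 13.3018 18.2002 24.8946] v=[-2.4492 5.2383 -1.2305 -0.3282]
Step 4: x=[5.0283 14.2364 18.0048 24.7258] v=[-1.5000 3.7383 -0.7815 -0.6754]
Step 5: x=[5.0543 14.4910 17.9940 24.4668] v=[0.1041 1.0185 -0.0434 -1.0359]
Step 6: x=[5.5099 14.0039 18.1688 24.1487] v=[1.8225 -1.9484 0.6991 -1.2723]
Step 7: x=[6.2773 12.9757 18.4570 23.8331] v=[3.0695 -4.1130 1.1529 -1.2623]
Max displacement = 2.4910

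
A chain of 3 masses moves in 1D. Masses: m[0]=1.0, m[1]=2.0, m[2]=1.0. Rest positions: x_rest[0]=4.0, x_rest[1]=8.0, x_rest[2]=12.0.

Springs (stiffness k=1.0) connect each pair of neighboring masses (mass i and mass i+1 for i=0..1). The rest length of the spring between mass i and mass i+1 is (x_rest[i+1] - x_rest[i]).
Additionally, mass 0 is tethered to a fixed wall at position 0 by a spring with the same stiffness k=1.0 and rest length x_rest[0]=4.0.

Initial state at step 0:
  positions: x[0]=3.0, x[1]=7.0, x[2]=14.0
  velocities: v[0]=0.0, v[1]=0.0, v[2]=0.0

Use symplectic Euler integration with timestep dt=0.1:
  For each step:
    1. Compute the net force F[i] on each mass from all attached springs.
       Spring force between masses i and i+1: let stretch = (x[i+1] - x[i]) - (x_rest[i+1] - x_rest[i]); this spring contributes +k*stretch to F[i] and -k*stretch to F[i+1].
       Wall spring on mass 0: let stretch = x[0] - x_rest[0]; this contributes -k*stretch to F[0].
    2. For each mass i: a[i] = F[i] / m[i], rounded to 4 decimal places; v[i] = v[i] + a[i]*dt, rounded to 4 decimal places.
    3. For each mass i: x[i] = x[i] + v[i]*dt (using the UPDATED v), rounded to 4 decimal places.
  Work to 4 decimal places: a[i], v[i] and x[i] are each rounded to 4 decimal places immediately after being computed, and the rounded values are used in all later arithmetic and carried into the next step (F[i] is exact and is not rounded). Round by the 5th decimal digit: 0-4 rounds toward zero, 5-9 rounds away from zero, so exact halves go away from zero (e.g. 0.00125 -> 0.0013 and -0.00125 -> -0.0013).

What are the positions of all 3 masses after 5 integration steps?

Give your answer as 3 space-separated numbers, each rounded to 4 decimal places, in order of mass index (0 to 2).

Answer: 3.1483 7.2164 13.5656

Derivation:
Step 0: x=[3.0000 7.0000 14.0000] v=[0.0000 0.0000 0.0000]
Step 1: x=[3.0100 7.0150 13.9700] v=[0.1000 0.1500 -0.3000]
Step 2: x=[3.0300 7.0448 13.9105] v=[0.1995 0.2975 -0.5955]
Step 3: x=[3.0598 7.0888 13.8223] v=[0.2980 0.4401 -0.8821]
Step 4: x=[3.0993 7.1463 13.7068] v=[0.3949 0.5753 -1.1555]
Step 5: x=[3.1483 7.2164 13.5656] v=[0.4897 0.7010 -1.4116]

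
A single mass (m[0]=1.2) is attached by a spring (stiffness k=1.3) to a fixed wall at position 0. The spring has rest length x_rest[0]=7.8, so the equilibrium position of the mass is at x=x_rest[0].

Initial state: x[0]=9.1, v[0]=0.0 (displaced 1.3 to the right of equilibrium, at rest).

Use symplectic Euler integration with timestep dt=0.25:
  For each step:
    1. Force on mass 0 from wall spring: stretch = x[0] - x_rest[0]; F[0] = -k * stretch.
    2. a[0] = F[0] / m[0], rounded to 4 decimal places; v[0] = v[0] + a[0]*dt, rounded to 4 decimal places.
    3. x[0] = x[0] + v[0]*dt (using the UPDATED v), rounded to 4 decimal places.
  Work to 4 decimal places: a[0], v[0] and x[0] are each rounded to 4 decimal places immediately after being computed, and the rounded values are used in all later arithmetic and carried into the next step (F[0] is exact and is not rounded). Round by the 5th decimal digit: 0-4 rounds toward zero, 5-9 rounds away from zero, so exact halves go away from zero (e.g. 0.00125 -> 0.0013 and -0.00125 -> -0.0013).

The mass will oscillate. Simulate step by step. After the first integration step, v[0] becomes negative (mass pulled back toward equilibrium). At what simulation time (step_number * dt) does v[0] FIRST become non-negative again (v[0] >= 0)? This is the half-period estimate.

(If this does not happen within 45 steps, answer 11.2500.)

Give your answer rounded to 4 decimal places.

Answer: 3.2500

Derivation:
Step 0: x=[9.1000] v=[0.0000]
Step 1: x=[9.0120] v=[-0.3521]
Step 2: x=[8.8419] v=[-0.6804]
Step 3: x=[8.6013] v=[-0.9626]
Step 4: x=[8.3064] v=[-1.1796]
Step 5: x=[7.9772] v=[-1.3168]
Step 6: x=[7.6360] v=[-1.3648]
Step 7: x=[7.3059] v=[-1.3204]
Step 8: x=[7.0093] v=[-1.1866]
Step 9: x=[6.7662] v=[-0.9725]
Step 10: x=[6.5931] v=[-0.6925]
Step 11: x=[6.5017] v=[-0.3656]
Step 12: x=[6.4982] v=[-0.0140]
Step 13: x=[6.5829] v=[0.3386]
First v>=0 after going negative at step 13, time=3.2500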